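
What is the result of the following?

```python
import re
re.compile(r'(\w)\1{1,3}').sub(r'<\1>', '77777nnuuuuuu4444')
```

'<7>7<n><u><u><4>'

A backreference is literal: `\1` must see the identical characters the first group matched.
Matches: at [0:4] → '7777'; at [5:7] → 'nn'; at [7:11] → 'uuuu'; at [11:13] → 'uu'; at [13:17] → '4444'.
Each match is replaced using the text its own group 1 captured.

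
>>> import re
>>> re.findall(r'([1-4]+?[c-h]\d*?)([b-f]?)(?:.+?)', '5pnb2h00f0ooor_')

Pattern: one or more of a character in [1-4] (lazy), then a character in [c-h], then zero or more of a digit (lazy) (captured); then optionally a character in [b-f] (captured); then one or more of any character (lazy) (non-capturing group).
Scanning left to right: at [4:7] match '2h0', groups = ('2h', '').
2 groups means the one result is a tuple of 2 captured strings — 1 here.

[('2h', '')]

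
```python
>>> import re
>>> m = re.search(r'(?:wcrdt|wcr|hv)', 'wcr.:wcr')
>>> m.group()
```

'wcr'

Unlike `match`, `search` isn't anchored — it looks for the pattern anywhere in the string.
The match spans [0:3] → 'wcr'.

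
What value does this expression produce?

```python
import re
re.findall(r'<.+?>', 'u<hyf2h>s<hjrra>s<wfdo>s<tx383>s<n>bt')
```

['<hyf2h>', '<hjrra>', '<wfdo>', '<tx383>', '<n>']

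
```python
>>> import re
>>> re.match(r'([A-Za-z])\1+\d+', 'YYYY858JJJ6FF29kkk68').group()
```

'YYYY858'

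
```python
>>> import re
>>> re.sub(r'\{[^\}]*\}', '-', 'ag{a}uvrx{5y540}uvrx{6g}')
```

'ag-uvrx-uvrx-'

`sub` substitutes '-' at each match site.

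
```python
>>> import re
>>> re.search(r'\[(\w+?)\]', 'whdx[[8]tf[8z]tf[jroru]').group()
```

'[8]'

Unlike `match`, `search` isn't anchored — it looks for the pattern anywhere in the string.
The match spans [5:8] → '[8]'.
Captured: group 1 = '8'.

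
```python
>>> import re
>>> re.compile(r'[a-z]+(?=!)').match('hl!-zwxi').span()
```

(0, 2)

The `(?=…)`/`(?<=…)` assertion just peeks at neighbouring text; it doesn't advance the match position.
With `match`, the pattern is implicitly anchored at the beginning.
The match spans [0:2] → 'hl'.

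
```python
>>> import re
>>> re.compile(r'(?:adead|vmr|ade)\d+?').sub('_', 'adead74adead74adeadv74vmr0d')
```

`sub` substitutes '_' at each match site.

'_4_4adeadv74_d'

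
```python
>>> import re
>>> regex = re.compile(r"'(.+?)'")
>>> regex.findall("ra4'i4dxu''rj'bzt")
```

['i4dxu', 'rj']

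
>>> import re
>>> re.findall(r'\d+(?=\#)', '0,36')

With no groups in the pattern, `findall` gives back each whole match — 0 here.
Nothing in the string satisfies the pattern, so the list is empty.

[]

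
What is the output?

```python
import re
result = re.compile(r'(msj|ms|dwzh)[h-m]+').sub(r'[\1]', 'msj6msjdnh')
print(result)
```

[ms]6[ms]dnh

Each match is replaced using the text its own group 1 captured.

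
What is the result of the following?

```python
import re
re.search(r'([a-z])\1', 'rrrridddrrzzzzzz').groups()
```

The match spans [0:2] → 'rr'.
Captured: group 1 = 'r'.

('r',)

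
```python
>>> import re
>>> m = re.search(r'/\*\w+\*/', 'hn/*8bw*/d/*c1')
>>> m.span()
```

(2, 9)

`re.search` tries every starting position until one works.
The match spans [2:9] → '/*8bw*/'.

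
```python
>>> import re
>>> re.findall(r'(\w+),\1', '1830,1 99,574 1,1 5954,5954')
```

['1', '5954']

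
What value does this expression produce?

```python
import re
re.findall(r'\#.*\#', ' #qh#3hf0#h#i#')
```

['#qh#3hf0#h#i#']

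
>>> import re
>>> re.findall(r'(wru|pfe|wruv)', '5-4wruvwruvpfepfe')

['wru', 'wru', 'pfe', 'pfe']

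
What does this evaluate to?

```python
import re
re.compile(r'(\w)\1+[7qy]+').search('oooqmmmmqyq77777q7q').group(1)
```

After group 1 captures some text, `\1` only succeeds where that same text appears again.
`search` walks the string left to right and returns the first match it finds.
The match spans [0:4] → 'oooq'.
Captured: group 1 = 'o'.

'o'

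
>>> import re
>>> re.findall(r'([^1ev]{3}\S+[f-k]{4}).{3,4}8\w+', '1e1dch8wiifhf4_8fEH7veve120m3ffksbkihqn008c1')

This matches exactly 3 of any character except [1ev], then one or more of a non-whitespace character, then exactly 4 of a character in [f-k] (captured); then 3 to 4 of any character, then the literal '8', then one or more of a word character.
Scanning left to right: at [3:44] match 'dch8wiifhf4_8fEH7veve120m3ffksbkihqn008c1', group 1 = 'dch8wiifh'.
`findall` collects group 1 from the one match (1 total).

['dch8wiifh']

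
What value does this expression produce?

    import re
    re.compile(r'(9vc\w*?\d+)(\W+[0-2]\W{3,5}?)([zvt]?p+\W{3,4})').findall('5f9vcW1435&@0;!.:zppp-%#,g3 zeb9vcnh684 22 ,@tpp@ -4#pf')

[('9vcW1435', '&@0;!.:', 'zppp-%#,')]

Pattern: the literal '9vc', then zero or more of a word character (lazy), then one or more of a digit (captured); then one or more of a non-word character, then a character in [0-2], then 3 to 5 of a non-word character (lazy) (captured); then optionally one of [zvt], then one or more of a literal 'p', then 3 to 4 of a non-word character (captured).
Matches: at [2:25] match '9vcW1435&@0;!.:zppp-%#,', groups = ('9vcW1435', '&@0;!.:', 'zppp-%#,').
3 groups means the one result is a tuple of 3 captured strings — 1 here.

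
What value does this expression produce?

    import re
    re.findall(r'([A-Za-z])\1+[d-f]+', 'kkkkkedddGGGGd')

['k', 'G']

`\1` is not a pattern — it's the concrete string captured by group 1, re-applied verbatim.
Matches: at [0:9] match 'kkkkkeddd', group 1 = 'k'; at [9:14] match 'GGGGd', group 1 = 'G'.
Because there's exactly one group, `findall` drops the full match and keeps group 1 from each hit.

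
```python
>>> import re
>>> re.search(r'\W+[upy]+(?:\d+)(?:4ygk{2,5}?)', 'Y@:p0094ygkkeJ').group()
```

The pattern matches one or more of a non-word character, then one or more of one of [upy]; then one or more of a digit (non-capturing group); then the literal '4yg', then 2 to 5 of a literal 'k' (lazy) (non-capturing group).
`re.search` scans for the first position where the pattern succeeds.
The match spans [1:12] → '@:p0094ygkk'.

'@:p0094ygkk'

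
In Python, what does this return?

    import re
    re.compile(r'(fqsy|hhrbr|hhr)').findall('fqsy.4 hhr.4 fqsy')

Scanning left to right: at [0:4] match 'fqsy', group 1 = 'fqsy'; at [7:10] match 'hhr', group 1 = 'hhr'; at [13:17] match 'fqsy', group 1 = 'fqsy'.
`findall` collects group 1 from each match (3 total).

['fqsy', 'hhr', 'fqsy']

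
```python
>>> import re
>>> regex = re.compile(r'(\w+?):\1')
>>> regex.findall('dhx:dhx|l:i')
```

The backreference `\1` re-matches whatever the first group consumed, character for character.
One capturing group, so `findall` returns just the captured substring from the one match — 1 in all.

['dhx']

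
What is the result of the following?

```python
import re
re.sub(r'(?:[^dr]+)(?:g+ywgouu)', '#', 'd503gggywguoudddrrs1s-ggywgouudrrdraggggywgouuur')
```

Pattern: one or more of any character except [dr] (non-capturing group); then one or more of a literal 'g', then the literal 'ywg', then the literal 'ouu' (non-capturing group).
Matches: at [18:30] → 's1s-ggywgouu'; at [35:46] → 'aggggywgouu'.
`sub` substitutes '#' at each match site.

'd503gggywguoudddrr#drrdr#ur'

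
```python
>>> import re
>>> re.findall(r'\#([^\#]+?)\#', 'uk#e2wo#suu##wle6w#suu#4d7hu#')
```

['e2wo', 'wle6w', '4d7hu']

Walking the string: at [2:8] match '#e2wo#', group 1 = 'e2wo'; at [12:19] match '#wle6w#', group 1 = 'wle6w'; at [22:29] match '#4d7hu#', group 1 = '4d7hu'.
Because there's exactly one group, `findall` drops the full match and keeps group 1 from each hit.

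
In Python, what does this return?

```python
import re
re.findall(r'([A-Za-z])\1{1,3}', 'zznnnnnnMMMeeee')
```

The backreference `\1` re-matches whatever the first group consumed, character for character.
With a single group, `findall` returns only what that group captured — 5 items.

['z', 'n', 'n', 'M', 'e']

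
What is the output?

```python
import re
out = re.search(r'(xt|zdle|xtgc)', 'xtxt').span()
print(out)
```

(0, 2)

The match spans [0:2] → 'xt'.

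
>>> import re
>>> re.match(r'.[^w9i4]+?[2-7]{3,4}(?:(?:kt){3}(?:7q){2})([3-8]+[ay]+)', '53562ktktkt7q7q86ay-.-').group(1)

'86ay'

The match spans [0:19] → '53562ktktkt7q7q86ay'.
Captured: group 1 = '86ay'.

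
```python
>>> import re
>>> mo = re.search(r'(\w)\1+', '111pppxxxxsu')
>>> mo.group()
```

'111'

`\1` has to match the exact text group 1 already captured.
The match spans [0:3] → '111'.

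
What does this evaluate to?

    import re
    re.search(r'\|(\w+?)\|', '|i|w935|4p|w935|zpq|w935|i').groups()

The match spans [0:3] → '|i|'.
Captured: group 1 = 'i'.

('i',)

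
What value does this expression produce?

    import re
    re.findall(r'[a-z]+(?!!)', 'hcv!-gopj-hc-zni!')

['hc', 'gopj', 'hc', 'zn']

A negative assertion filters positions out without eating any characters.
With no groups in the pattern, `findall` gives back each whole match — 4 here.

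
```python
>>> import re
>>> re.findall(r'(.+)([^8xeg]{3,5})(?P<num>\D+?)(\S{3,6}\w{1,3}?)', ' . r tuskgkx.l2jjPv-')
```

[(' . r t', 'usk', 'g', 'kx.l2jj')]

This matches one or more of any character (captured); then 3 to 5 of any character except [8xeg] (captured); then one or more of a non-digit (lazy) (captured as 'num'); then 3 to 6 of a non-whitespace character, then 1 to 3 of a word character (lazy) (captured).
Walking the string: at [0:17] match ' . r tuskgkx.l2jj', groups = (' . r t', 'usk', 'g', 'kx.l2jj').
4 groups means the one result is a tuple of 4 captured strings — 1 here.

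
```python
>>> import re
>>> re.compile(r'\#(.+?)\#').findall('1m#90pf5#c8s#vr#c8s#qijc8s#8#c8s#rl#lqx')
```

Lazy quantifiers expand one character at a time until the remainder of the pattern can match.
Matches: at [2:9] match '#90pf5#', group 1 = '90pf5'; at [12:16] match '#vr#', group 1 = 'vr'; at [19:27] match '#qijc8s#', group 1 = 'qijc8s'; at [28:33] match '#c8s#', group 1 = 'c8s'.
`findall` collects group 1 from each match (4 total).

['90pf5', 'vr', 'qijc8s', 'c8s']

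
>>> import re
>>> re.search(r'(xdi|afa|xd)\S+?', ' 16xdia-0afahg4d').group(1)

'xdi'

The match spans [3:7] → 'xdia'.
Captured: group 1 = 'xdi'.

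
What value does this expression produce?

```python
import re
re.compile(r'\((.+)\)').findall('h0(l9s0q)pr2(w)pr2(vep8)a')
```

['l9s0q)pr2(w)pr2(vep8']

Scanning left to right: at [2:24] match '(l9s0q)pr2(w)pr2(vep8)', group 1 = 'l9s0q)pr2(w)pr2(vep8'.
One capturing group, so `findall` returns just the captured substring from the one match — 1 in all.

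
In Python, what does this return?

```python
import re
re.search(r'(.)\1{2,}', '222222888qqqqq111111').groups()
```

('2',)

`\1` is not a pattern — it's the concrete string captured by group 1, re-applied verbatim.
`re.search` tries every starting position until one works.
The match spans [0:6] → '222222'.
Captured: group 1 = '2'.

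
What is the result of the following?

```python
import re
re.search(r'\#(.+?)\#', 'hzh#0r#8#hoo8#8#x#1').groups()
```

('0r',)

The match spans [3:7] → '#0r#'.
Captured: group 1 = '0r'.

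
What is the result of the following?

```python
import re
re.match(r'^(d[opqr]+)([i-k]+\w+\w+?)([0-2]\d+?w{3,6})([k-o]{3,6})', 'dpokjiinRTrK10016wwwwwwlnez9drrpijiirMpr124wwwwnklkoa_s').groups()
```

('dpo', 'kjiinRTrK10016wwwwwwlnez9drrpijiirMpr1', '24wwww', 'nklko')

The match spans [0:52] → 'dpokjiinRTrK10016wwwwwwlnez9drrpijiirMpr124wwwwnklko'.
Captured: group 1 = 'dpo', group 2 = 'kjiinRTrK10016wwwwwwlnez9drrpijiirMpr1', group 3 = '24wwww', group 4 = 'nklko'.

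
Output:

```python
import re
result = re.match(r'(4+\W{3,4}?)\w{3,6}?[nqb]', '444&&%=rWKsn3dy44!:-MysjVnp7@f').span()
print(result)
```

(0, 12)

This matches one or more of a literal '4', then 3 to 4 of a non-word character (lazy) (captured); then 3 to 6 of a word character (lazy), then one of [nqb].
`match` is anchored at position 0; if the pattern doesn't fit there, it returns None.
The match spans [0:12] → '444&&%=rWKsn'.
Captured: group 1 = '444&&%='.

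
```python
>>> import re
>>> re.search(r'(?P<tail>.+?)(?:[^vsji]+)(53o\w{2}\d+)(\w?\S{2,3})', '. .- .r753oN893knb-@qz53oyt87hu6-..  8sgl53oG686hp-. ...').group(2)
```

Pattern: one or more of any character (lazy) (captured as 'tail'); then one or more of any character except [vsji] (non-capturing group); then the literal '53o', then exactly 2 of a word character, then one or more of a digit (captured); then optionally a word character, then 2 to 3 of a non-whitespace character (captured).
A non-greedy quantifier consumes as few characters as it can — just enough that the remainder of the pattern still matches from where it stops; whatever follows it matches normally.
`search` walks the string left to right and returns the first match it finds.
The match spans [0:33] → '. .- .r753oN893knb-@qz53oyt87hu6-'.
Captured: group 1 = '.', group 2 = '53oyt87', group 3 = 'hu6-'.

'53oyt87'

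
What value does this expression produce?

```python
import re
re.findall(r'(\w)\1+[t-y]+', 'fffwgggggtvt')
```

['f', 'g']

The backreference `\1` re-matches whatever the first group consumed, character for character.
Scanning left to right: at [0:4] match 'fffw', group 1 = 'f'; at [4:12] match 'gggggtvt', group 1 = 'g'.
With a single group, `findall` returns only what that group captured — 2 items.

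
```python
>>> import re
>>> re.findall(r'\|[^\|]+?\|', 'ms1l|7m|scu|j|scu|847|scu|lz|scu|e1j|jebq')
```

Walking the string: at [4:8] → '|7m|'; at [11:14] → '|j|'; at [17:22] → '|847|'; at [25:29] → '|lz|'; at [32:37] → '|e1j|'.
Since nothing is captured, `findall` lists the 5 matched substrings directly.

['|7m|', '|j|', '|847|', '|lz|', '|e1j|']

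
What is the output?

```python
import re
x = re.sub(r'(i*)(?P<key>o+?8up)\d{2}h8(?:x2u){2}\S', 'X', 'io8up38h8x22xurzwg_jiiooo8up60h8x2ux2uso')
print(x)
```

io8up38h8x22xurzwg_jXo

Every occurrence is swapped for 'X'.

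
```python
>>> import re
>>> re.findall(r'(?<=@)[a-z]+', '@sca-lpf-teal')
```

The lookaround is zero-width — it requires the adjacent text to match without consuming it, so the asserted text isn't part of the match.
Matches: at [1:4] → 'sca'.
`findall` yields the raw match text (1 of them) because the pattern has no groups.

['sca']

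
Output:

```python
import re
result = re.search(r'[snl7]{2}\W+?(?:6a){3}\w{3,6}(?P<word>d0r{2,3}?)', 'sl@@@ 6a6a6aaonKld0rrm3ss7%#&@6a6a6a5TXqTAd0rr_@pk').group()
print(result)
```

Pattern: exactly 2 of one of [snl7], then one or more of a non-word character (lazy); then the literal '6a' repeated 3 times, then 3 to 6 of a word character; then the literal 'd0', then 2 to 3 of a literal 'r' (lazy) (captured as 'word').
`re.search` tries every starting position until one works.
The match spans [0:21] → 'sl@@@ 6a6a6aaonKld0rr'.
Captured: group 1 = 'd0rr'.

sl@@@ 6a6a6aaonKld0rr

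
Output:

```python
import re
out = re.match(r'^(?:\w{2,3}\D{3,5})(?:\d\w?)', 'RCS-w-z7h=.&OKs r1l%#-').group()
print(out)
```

Pattern: anchored at the start of the string; then 2 to 3 of a word character, then 3 to 5 of a non-digit (non-capturing group); then a digit, then optionally a word character (non-capturing group).
`re.match` won't scan ahead — the pattern has to work from the very first character.
The match spans [0:9] → 'RCS-w-z7h'.

RCS-w-z7h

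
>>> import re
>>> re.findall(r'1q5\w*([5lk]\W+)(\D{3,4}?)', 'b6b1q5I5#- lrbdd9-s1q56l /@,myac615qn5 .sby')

[('5#- ', 'lrb'), ('l /@,', 'mya')]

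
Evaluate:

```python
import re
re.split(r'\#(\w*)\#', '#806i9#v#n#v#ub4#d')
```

['', '806i9', 'v', 'n', 'v', 'ub4', 'd']

The group in the pattern means `split` returns the separators' captures alongside the pieces.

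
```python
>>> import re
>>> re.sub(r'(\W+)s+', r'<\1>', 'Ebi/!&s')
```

'Ebi</!&>'

This matches one or more of a non-word character (captured); then one or more of a literal 's'.
Matches: at [3:7] → '/!&s'.
`\1` in the replacement pulls in group 1's text for each match.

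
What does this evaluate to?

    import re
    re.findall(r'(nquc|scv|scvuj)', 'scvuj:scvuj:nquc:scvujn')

Branches in `(...|...)` are attempted left-to-right; the first branch that allows the whole pattern to succeed is taken.
Matches: at [0:3] match 'scv', group 1 = 'scv'; at [6:9] match 'scv', group 1 = 'scv'; at [12:16] match 'nquc', group 1 = 'nquc'; at [17:20] match 'scv', group 1 = 'scv'.
One capturing group, so `findall` returns just the captured substring from each match — 4 in all.

['scv', 'scv', 'nquc', 'scv']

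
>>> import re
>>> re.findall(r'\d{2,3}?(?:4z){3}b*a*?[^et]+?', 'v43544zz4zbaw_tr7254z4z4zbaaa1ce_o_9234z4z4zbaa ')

['7254z4z4zba', '9234z4z4zba']

Pattern: 2 to 3 of a digit (lazy); then the literal '4z' repeated 3 times, then zero or more of the literal 'b'; then zero or more of the literal 'a' (lazy), then one or more of any character except [et] (lazy).
Lazy quantifiers expand one character at a time until the remainder of the pattern can match.
Walking the string: at [16:27] → '7254z4z4zba'; at [35:46] → '9234z4z4zba'.
No capturing groups, so `findall` returns the 2 full match strings.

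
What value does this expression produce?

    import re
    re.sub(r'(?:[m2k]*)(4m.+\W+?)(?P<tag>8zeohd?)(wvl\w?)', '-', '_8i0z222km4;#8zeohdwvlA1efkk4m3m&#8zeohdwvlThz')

The pattern matches zero or more of one of [m2k] (non-capturing group); then the literal '4m', then one or more of any character, then one or more of a non-word character (lazy) (captured); then the literal '8z', then the literal 'eoh', then optionally the literal 'd' (captured as 'tag'); then the literal 'wvl', then optionally a word character (captured).
Matches: at [26:44] → 'kk4m3m&#8zeohdwvlT'.
Every occurrence is swapped for '-'.

'_8i0z222km4;#8zeohdwvlA1ef-hz'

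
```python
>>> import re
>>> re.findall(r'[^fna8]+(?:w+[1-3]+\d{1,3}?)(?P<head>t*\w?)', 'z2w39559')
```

['5']

This matches one or more of any character except [fna8]; then one or more of the literal 'w', then one or more of a character in [1-3], then 1 to 3 of a digit (lazy) (non-capturing group); then zero or more of the literal 't', then optionally a word character (captured as 'head').
One capturing group, so `findall` returns just the captured substring from the one match — 1 in all.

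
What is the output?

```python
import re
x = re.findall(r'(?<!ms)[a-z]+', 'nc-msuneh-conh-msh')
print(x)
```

['nc', 'msuneh', 'conh', 'msh']

Because the assertion is negative and zero-width, positions next to the forbidden text are skipped.
Matches: at [0:2] → 'nc'; at [3:9] → 'msuneh'; at [10:14] → 'conh'; at [15:18] → 'msh'.
Since nothing is captured, `findall` lists the 4 matched substrings directly.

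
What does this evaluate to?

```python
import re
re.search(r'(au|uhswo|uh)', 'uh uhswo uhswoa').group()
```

'uh'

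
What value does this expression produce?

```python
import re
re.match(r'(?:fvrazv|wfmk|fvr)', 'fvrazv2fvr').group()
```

'fvrazv'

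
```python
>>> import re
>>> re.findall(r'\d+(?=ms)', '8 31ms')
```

['31']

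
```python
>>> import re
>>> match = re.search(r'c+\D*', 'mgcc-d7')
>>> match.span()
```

(2, 6)

The pattern matches one or more of a literal 'c'; then zero or more of a non-digit.
The match spans [2:6] → 'cc-d'.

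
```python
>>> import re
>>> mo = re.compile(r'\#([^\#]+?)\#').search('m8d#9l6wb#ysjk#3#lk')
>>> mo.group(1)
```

The match spans [3:10] → '#9l6wb#'.
Captured: group 1 = '9l6wb'.

'9l6wb'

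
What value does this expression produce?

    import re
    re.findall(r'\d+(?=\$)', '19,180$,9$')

The positive lookaround only admits positions where the adjacent text matches; those characters stay outside the span.
Walking the string: at [3:6] → '180'; at [8:9] → '9'.
No capturing groups, so `findall` returns the 2 full match strings.

['180', '9']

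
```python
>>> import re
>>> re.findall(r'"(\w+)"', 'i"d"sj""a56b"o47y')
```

['d', 'a56b']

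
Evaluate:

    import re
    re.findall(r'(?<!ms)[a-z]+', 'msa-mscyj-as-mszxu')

['msa', 'mscyj', 'as', 'mszxu']

Because the assertion is negative and zero-width, positions next to the forbidden text are skipped.
Matches: at [0:3] → 'msa'; at [4:9] → 'mscyj'; at [10:12] → 'as'; at [13:18] → 'mszxu'.
With no groups in the pattern, `findall` gives back each whole match — 4 here.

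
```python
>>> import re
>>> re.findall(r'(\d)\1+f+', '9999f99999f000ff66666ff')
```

The backreference `\1` re-matches whatever the first group consumed, character for character.
Walking the string: at [0:5] match '9999f', group 1 = '9'; at [5:11] match '99999f', group 1 = '9'; at [11:16] match '000ff', group 1 = '0'; at [16:23] match '66666ff', group 1 = '6'.
With a single group, `findall` returns only what that group captured — 4 items.

['9', '9', '0', '6']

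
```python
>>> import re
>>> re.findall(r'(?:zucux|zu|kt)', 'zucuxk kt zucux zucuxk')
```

Alternation isn't longest-match — the leftmost alternative that fits at this position is chosen.
Walking the string: at [0:5] → 'zucux'; at [7:9] → 'kt'; at [10:15] → 'zucux'; at [16:21] → 'zucux'.
No capturing groups, so `findall` returns the 4 full match strings.

['zucux', 'kt', 'zucux', 'zucux']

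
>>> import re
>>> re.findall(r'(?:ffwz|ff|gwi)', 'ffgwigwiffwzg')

Branches in `(...|...)` are attempted left-to-right; the first branch that allows the whole pattern to succeed is taken.
No capturing groups, so `findall` returns the 4 full match strings.

['ff', 'gwi', 'gwi', 'ffwz']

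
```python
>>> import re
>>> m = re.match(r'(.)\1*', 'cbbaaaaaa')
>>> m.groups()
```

A backreference is literal: `\1` must see the identical characters the first group matched.
`re.match` won't scan ahead — the pattern has to work from the very first character.
The match spans [0:1] → 'c'.
Captured: group 1 = 'c'.

('c',)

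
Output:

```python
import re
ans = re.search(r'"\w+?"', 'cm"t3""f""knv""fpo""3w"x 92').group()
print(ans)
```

`search` walks the string left to right and returns the first match it finds.
The match spans [2:6] → '"t3"'.

"t3"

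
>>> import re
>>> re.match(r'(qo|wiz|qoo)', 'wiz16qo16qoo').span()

(0, 3)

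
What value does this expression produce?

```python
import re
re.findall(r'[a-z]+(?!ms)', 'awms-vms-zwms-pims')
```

['awms', 'vms', 'zwms', 'pims']

The negative lookaround is zero-width — it rules out positions where the adjacent text would match, without consuming anything.
Scanning left to right: at [0:4] → 'awms'; at [5:8] → 'vms'; at [9:13] → 'zwms'; at [14:18] → 'pims'.
No capturing groups, so `findall` returns the 4 full match strings.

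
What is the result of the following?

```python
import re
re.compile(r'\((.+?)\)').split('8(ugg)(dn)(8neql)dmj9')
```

['8', 'ugg', '', 'dn', '', '8neql', 'dmj9']

Matches to split on: at [1:6] → '(ugg)'; at [6:10] → '(dn)'; at [10:17] → '(8neql)'.
Because the pattern has a capturing group, `split` also inserts each captured text between the pieces.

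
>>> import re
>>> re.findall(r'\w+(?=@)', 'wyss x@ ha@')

Because the assertion is zero-width, the text it checks is not consumed and won't appear in the result.
Since nothing is captured, `findall` lists the 2 matched substrings directly.

['x', 'ha']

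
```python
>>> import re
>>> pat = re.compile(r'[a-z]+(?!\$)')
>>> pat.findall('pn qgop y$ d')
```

Because the assertion is negative and zero-width, positions next to the forbidden text are skipped.
Matches: at [0:2] → 'pn'; at [3:7] → 'qgop'; at [11:12] → 'd'.
Since nothing is captured, `findall` lists the 3 matched substrings directly.

['pn', 'qgop', 'd']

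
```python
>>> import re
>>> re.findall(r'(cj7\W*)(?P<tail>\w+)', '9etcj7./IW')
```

[('cj7./', 'IW')]

The pattern matches the literal 'cj7', then zero or more of a non-word character (captured); then one or more of a word character (captured as 'tail').
Scanning left to right: at [3:10] match 'cj7./IW', groups = ('cj7./', 'IW').
With 2 capturing groups, `findall` returns a 2-tuple per match.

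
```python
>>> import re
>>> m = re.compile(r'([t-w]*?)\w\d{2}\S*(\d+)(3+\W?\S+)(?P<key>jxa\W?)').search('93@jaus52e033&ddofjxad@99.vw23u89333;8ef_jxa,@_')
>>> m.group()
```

'us52e033&ddofjxad@99.vw23u89333;8ef_jxa,'

The match spans [5:45] → 'us52e033&ddofjxad@99.vw23u89333;8ef_jxa,'.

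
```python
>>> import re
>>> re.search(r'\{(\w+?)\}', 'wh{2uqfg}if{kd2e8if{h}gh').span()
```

`re.search` scans for the first position where the pattern succeeds.
The match spans [2:9] → '{2uqfg}'.
Captured: group 1 = '2uqfg'.

(2, 9)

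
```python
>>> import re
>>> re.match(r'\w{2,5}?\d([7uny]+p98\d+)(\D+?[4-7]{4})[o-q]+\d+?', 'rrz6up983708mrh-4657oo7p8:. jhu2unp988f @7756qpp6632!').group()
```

'rrz6up983708mrh-4657oo7'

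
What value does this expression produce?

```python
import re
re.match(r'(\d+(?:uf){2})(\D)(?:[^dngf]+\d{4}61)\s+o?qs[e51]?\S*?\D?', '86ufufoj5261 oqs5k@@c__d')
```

None

This matches one or more of a digit, then the literal 'uf' repeated 2 times (captured); then a non-digit (captured); then one or more of any character except [dngf], then exactly 4 of a digit, then the literal '61' (non-capturing group); then one or more of whitespace, then optionally a literal 'o', then the literal 'qs'; then optionally one of [e51], then zero or more of a non-whitespace character (lazy), then optionally a non-digit.
`re.match` only tries the pattern at the start of the string.
Here the string doesn't start with a match, so the call returns None.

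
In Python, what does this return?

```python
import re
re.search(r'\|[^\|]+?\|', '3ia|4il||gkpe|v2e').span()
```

The match spans [3:8] → '|4il|'.

(3, 8)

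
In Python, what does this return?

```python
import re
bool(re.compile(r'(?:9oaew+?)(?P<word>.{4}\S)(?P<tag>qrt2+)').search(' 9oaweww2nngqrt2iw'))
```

Pattern: the literal '9', then the literal 'oae', then one or more of the literal 'w' (lazy) (non-capturing group); then exactly 4 of any character, then a non-whitespace character (captured as 'word'); then the literal 'qrt', then one or more of the literal '2' (captured as 'tag').
`re.search` tries every starting position until one works.
Here nothing in the string fits, so the call returns None, and `bool(None)` is False.

False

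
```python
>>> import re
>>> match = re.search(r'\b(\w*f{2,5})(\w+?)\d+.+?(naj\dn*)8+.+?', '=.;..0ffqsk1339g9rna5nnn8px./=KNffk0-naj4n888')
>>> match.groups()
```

('0ff', 'qsk', 'naj4n')

The match spans [5:45] → '0ffqsk1339g9rna5nnn8px./=KNffk0-naj4n888'.
Captured: group 1 = '0ff', group 2 = 'qsk', group 3 = 'naj4n'.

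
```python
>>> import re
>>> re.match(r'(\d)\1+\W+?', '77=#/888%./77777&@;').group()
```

With `match`, the pattern is implicitly anchored at the beginning.
The match spans [0:3] → '77='.

'77='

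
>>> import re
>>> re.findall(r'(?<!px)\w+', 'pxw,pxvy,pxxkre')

A negative assertion filters positions out without eating any characters.
No capturing groups, so `findall` returns the 3 full match strings.

['pxw', 'pxvy', 'pxxkre']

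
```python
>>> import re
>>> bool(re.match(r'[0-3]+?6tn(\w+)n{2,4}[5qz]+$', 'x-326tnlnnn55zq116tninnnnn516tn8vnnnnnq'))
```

With `match`, the pattern is implicitly anchored at the beginning.
Here the string doesn't start with a match, so the call returns None, and `bool(None)` is False.

False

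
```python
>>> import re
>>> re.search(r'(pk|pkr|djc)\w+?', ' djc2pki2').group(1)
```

'djc'

`re.search` tries every starting position until one works.
The match spans [1:5] → 'djc2'.
Captured: group 1 = 'djc'.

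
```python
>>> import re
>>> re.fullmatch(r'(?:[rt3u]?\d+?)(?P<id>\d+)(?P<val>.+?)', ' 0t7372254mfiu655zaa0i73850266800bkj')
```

This matches optionally one of [rt3u], then one or more of a digit (lazy) (non-capturing group); then one or more of a digit (captured as 'id'); then one or more of any character (lazy) (captured as 'val').
`fullmatch` succeeds only if the pattern covers the string from start to end.
Here the string isn't matched end-to-end, so the call returns None.

None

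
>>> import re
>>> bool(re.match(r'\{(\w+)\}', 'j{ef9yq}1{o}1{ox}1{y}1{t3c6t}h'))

False

`re.match` only tries the pattern at the start of the string.
Here position 0 doesn't satisfy it, so the call returns None, and `bool(None)` is False.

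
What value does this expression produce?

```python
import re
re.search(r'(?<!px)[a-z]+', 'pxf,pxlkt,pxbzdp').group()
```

`(?!…)`/`(?<!…)` only lets a position through if the neighbouring text does NOT match; no characters are consumed.
Unlike `match`, `search` isn't anchored — it looks for the pattern anywhere in the string.
The match spans [0:3] → 'pxf'.

'pxf'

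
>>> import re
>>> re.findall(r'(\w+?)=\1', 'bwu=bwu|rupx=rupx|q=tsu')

A backreference is literal: `\1` must see the identical characters the first group matched.
`findall` collects group 1 from each match (2 total).

['bwu', 'rupx']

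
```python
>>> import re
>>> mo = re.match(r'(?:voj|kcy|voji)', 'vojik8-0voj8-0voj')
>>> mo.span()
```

(0, 3)

Branches in `(...|...)` are attempted left-to-right; the first branch that allows the whole pattern to succeed is taken.
`match` is anchored at position 0; if the pattern doesn't fit there, it returns None.
The match spans [0:3] → 'voj'.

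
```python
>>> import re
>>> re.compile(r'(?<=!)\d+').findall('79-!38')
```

['38']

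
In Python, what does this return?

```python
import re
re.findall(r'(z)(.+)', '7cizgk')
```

The pattern matches a literal 'z' (captured); then one or more of any character (captured).
Matches: at [3:6] match 'zgk', groups = ('z', 'gk').
`findall` packs the 2 group values into a tuple for every match.

[('z', 'gk')]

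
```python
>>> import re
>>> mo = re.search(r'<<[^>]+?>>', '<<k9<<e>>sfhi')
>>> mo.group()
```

'<<k9<<e>>'

The match spans [0:9] → '<<k9<<e>>'.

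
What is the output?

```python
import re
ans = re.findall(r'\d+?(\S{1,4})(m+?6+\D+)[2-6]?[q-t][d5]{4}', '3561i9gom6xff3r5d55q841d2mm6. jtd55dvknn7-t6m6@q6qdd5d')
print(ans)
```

[('i9go', 'm6xff'), ('41d2', 'mm6. j'), ('-t6', 'm6@q')]

The pattern matches one or more of a digit (lazy); then 1 to 4 of a non-whitespace character (captured); then one or more of a literal 'm' (lazy), then one or more of the literal '6', then one or more of a non-digit (captured); then optionally a character in [2-6], then a character in [q-t], then exactly 4 of one of [d5].
A non-greedy quantifier consumes as few characters as it can — just enough that the remainder of the pattern still matches from where it stops; whatever follows it matches normally.
Scanning left to right: at [0:19] match '3561i9gom6xff3r5d55', groups = ('i9go', 'm6xff'); at [20:36] match '841d2mm6. jtd55d', groups = ('41d2', 'mm6. j'); at [40:54] match '7-t6m6@q6qdd5d', groups = ('-t6', 'm6@q').
2 groups means each result is a tuple of 2 captured strings — 3 here.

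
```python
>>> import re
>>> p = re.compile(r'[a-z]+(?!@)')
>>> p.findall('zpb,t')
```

['zpb', 't']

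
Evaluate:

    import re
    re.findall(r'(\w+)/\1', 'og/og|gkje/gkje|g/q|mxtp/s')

A backreference is literal: `\1` must see the identical characters the first group matched.
Matches: at [0:5] match 'og/og', group 1 = 'og'; at [6:15] match 'gkje/gkje', group 1 = 'gkje'.
With a single group, `findall` returns only what that group captured — 2 items.

['og', 'gkje']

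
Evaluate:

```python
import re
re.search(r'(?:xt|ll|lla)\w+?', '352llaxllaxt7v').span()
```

(3, 6)

Alternation tries branches left to right and keeps the first one that lets the overall match succeed at that position.
The match spans [3:6] → 'lla'.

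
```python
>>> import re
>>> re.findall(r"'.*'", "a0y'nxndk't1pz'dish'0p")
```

["'nxndk't1pz'dish'"]

Since nothing is captured, `findall` lists the 1 matched substring directly.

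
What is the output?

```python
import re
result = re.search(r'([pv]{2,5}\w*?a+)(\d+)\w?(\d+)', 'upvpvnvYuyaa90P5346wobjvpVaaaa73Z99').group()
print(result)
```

A `+?`/`*?`/`{m,n}?` starts at its minimum and grows only as far as needed for what follows to match.
The match spans [1:19] → 'pvpvnvYuyaa90P5346'.

pvpvnvYuyaa90P5346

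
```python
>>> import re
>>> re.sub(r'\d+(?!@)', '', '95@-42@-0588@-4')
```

'5@-2@-8@-'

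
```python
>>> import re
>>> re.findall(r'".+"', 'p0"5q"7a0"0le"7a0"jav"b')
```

Scanning left to right: at [2:22] → '"5q"7a0"0le"7a0"jav"'.
`findall` yields the raw match text (1 of them) because the pattern has no groups.

['"5q"7a0"0le"7a0"jav"']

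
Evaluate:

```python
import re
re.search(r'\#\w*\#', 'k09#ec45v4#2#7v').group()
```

`re.search` tries every starting position until one works.
The match spans [3:11] → '#ec45v4#'.

'#ec45v4#'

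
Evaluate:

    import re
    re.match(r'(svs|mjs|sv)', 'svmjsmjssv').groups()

('sv',)

`re.match` only tries the pattern at the start of the string.
The match spans [0:2] → 'sv'.
Captured: group 1 = 'sv'.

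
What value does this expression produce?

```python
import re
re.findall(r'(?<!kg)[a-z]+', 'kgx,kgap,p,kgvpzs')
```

['kgx', 'kgap', 'p', 'kgvpzs']

Because the assertion is negative and zero-width, positions next to the forbidden text are skipped.
`findall` yields the raw match text (4 of them) because the pattern has no groups.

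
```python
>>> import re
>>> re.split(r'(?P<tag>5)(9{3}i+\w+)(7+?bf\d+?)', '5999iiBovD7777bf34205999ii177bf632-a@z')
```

The pattern matches a literal '5' (captured as 'tag'); then exactly 3 of the literal '9', then one or more of a literal 'i', then one or more of a word character (captured); then one or more of the literal '7' (lazy), then the literal 'bf', then one or more of a digit (lazy) (captured).
A non-greedy quantifier consumes as few characters as it can — just enough that the remainder of the pattern still matches from where it stops; whatever follows it matches normally.
Matches to split on: at [0:32] → '5999iiBovD7777bf34205999ii177bf6'.
With a capturing group present, the delimiter's captured portion is kept in the result list.

['', '5', '999iiBovD7777bf34205999ii17', '7bf6', '32-a@z']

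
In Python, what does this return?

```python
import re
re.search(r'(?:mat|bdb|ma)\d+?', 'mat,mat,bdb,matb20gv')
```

None

Here the pattern never matches, so the call returns None.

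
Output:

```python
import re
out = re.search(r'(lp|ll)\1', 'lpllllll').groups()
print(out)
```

('ll',)

The match spans [2:6] → 'llll'.
Captured: group 1 = 'll'.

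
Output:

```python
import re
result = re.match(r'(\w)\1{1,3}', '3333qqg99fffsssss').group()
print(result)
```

3333

With `match`, the pattern is implicitly anchored at the beginning.
The match spans [0:4] → '3333'.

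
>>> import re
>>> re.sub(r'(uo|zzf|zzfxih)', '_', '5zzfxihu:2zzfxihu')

Branches in `(...|...)` are attempted left-to-right; the first branch that allows the whole pattern to succeed is taken.
Matches: at [1:4] → 'zzf'; at [10:13] → 'zzf'.
Every occurrence is swapped for '_'.

'5_xihu:2_xihu'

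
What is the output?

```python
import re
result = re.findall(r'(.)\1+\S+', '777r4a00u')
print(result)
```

['7']

`\1` is not a pattern — it's the concrete string captured by group 1, re-applied verbatim.
Scanning left to right: at [0:9] match '777r4a00u', group 1 = '7'.
`findall` collects group 1 from the one match (1 total).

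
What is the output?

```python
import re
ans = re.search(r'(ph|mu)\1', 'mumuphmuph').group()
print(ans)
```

`\1` has to match the exact text group 1 already captured.
`search` walks the string left to right and returns the first match it finds.
The match spans [0:4] → 'mumu'.
Captured: group 1 = 'mu'.

mumu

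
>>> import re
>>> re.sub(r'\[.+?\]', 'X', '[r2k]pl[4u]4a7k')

'XplX4a7k'

With the lazy modifier that quantifier settles for the fewest repetitions that let the rest of the pattern succeed (the atoms after it are unaffected and can still be greedy).
Matches: at [0:5] → '[r2k]'; at [7:11] → '[4u]'.
Every occurrence is swapped for 'X'.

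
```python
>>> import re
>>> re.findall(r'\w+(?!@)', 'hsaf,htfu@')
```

Because the assertion is negative and zero-width, positions next to the forbidden text are skipped.
Scanning left to right: at [0:4] → 'hsaf'; at [5:8] → 'htf'.
No capturing groups, so `findall` returns the 2 full match strings.

['hsaf', 'htf']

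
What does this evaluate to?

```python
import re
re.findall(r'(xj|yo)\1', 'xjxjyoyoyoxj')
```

['xj', 'yo']

`\1` is not a pattern — it's the concrete string captured by group 1, re-applied verbatim.
Scanning left to right: at [0:4] match 'xjxj', group 1 = 'xj'; at [4:8] match 'yoyo', group 1 = 'yo'.
Because there's exactly one group, `findall` drops the full match and keeps group 1 from each hit.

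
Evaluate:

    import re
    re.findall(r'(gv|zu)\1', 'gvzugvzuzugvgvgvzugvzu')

['zu', 'gv']

`\1` has to match the exact text group 1 already captured.
Because there's exactly one group, `findall` drops the full match and keeps group 1 from each hit.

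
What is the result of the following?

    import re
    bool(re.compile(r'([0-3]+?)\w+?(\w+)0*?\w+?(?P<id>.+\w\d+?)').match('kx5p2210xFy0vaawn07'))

`re.match` won't scan ahead — the pattern has to work from the very first character.
Here the string doesn't start with a match, so the call returns None, and `bool(None)` is False.

False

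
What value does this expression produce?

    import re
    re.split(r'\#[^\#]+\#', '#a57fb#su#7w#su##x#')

`split` removes every match and returns the 4 fragments in between.

['', 'su', 'su#', '']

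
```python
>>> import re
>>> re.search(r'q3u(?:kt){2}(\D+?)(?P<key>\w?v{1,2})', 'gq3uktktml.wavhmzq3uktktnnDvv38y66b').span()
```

The match spans [1:14] → 'q3uktktml.wav'.

(1, 14)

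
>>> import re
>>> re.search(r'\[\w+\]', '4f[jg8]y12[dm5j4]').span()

`re.search` scans for the first position where the pattern succeeds.
The match spans [2:7] → '[jg8]'.

(2, 7)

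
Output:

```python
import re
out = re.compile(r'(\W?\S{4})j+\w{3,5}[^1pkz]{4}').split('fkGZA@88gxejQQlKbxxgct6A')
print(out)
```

This matches optionally a non-word character, then exactly 4 of a non-whitespace character (captured); then one or more of a literal 'j', then 3 to 5 of a word character, then exactly 4 of any character except [1pkz].
`re.split` interleaves the captured-group text with the surrounding fragments.

['fkGZA@8', '8gxe', 't6A']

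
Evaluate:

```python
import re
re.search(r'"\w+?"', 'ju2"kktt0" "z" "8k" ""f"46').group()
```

`re.search` scans for the first position where the pattern succeeds.
The match spans [3:10] → '"kktt0"'.

'"kktt0"'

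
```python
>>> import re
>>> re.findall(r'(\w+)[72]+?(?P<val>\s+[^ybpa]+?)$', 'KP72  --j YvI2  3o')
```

[('KP7', '  --j YvI2  3o')]

2 groups means the one result is a tuple of 2 captured strings — 1 here.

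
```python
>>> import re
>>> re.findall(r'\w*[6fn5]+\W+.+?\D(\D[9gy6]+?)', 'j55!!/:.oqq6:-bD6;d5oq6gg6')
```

['q6', 'q6']

The pattern matches zero or more of a word character, then one or more of one of [6fn5]; then one or more of a non-word character, then one or more of any character (lazy), then a non-digit; then a non-digit, then one or more of one of [9gy6] (lazy) (captured).
A non-greedy quantifier consumes as few characters as it can — just enough that the remainder of the pattern still matches from where it stops; whatever follows it matches normally.
Scanning left to right: at [0:12] match 'j55!!/:.oqq6', group 1 = 'q6'; at [14:23] match 'bD6;d5oq6', group 1 = 'q6'.
With a single group, `findall` returns only what that group captured — 2 items.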